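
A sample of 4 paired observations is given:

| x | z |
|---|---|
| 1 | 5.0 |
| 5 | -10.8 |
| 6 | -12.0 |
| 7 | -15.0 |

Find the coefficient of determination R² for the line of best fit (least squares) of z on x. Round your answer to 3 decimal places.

0.983

n = 4, Σx = 19, Σy = -32.8, Σxy = -226, Σx² = 111, Σy² = 510.64
Sxx = Σx² − (Σx)²/n = 111 − 90.25 = 20.75
Sxy = Σxy − (Σx)(Σy)/n = -226 − (-155.8) = -70.2
Syy = Σy² − (Σy)²/n = 510.64 − 268.96 = 241.68
R² = Sxy²/(Sxx·Syy) = (-70.2)²/(20.75·241.68) = 0.982687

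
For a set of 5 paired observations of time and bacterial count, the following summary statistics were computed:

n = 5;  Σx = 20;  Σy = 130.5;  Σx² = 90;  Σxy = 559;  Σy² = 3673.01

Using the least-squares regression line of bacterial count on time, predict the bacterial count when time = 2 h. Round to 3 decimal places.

18.700

Sxx = Σx² − (Σx)²/n = 90 − 80 = 10
Sxy = Σxy − (Σx)(Σy)/n = 559 − 522 = 37
b = Sxy/Sxx = 37/10 = 3.7
a = ȳ − b·x̄ = 26.1 − 3.7·4 = 11.3
ŷ(2) = a + b·2 = 11.3 + 3.7·2 = 18.7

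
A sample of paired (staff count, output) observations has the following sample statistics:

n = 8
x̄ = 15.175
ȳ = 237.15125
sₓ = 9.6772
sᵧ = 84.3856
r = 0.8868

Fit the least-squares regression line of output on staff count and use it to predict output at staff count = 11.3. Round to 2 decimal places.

b = r · sᵧ/sₓ = 0.8868 · 84.3856/9.6772 = 7.732934
a = ȳ − b·x̄ = 237.15125 − 7.732934·15.175 = 119.803975
ŷ(11.3) = a + b·11.3 = 119.803975 + 7.732934·11.3 = 207.186130

207.19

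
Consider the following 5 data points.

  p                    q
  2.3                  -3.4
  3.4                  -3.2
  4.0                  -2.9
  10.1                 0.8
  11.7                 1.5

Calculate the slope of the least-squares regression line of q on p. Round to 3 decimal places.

n = 5, Σx = 31.5, Σy = -7.2, Σxy = -4.67, Σx² = 271.75
Sxx = Σx² − (Σx)²/n = 271.75 − 198.45 = 73.3
Sxy = Σxy − (Σx)(Σy)/n = -4.67 − (-45.36) = 40.69
b = Sxy/Sxx = 40.69/73.3 = 0.555116

0.555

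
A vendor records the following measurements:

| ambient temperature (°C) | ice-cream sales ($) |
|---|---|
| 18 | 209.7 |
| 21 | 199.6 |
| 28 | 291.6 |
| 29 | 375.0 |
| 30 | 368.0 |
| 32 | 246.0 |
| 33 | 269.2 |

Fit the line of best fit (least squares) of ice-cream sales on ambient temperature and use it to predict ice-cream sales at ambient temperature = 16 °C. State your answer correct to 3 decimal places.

n = 7, Σx = 191, Σy = 1959.1, Σxy = 54801.6, Σx² = 5403
Sxx = Σx² − (Σx)²/n = 5403 − 5211.571429 = 191.428571
Sxy = Σxy − (Σx)(Σy)/n = 54801.6 − 53455.442857 = 1346.157143
b = Sxy/Sxx = 1346.157143/191.428571 = 7.032164
a = ȳ − b·x̄ = 279.871429 − 7.032164·27.285714 = 87.993806
ŷ(16) = a + b·16 = 87.993806 + 7.032164·16 = 200.508433

200.508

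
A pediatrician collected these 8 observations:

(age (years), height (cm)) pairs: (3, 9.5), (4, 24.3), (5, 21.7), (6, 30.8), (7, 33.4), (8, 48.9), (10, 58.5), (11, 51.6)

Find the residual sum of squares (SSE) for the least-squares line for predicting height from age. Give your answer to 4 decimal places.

n = 8, Σx = 54, Σy = 278.7, Σxy = 2196.6, Σx² = 420, Σy² = 11691.85
Sxx = Σx² − (Σx)²/n = 420 − 364.5 = 55.5
Sxy = Σxy − (Σx)(Σy)/n = 2196.6 − 1881.225 = 315.375
Syy = Σy² − (Σy)²/n = 11691.85 − 9709.21125 = 1982.63875
b = Sxy/Sxx = 315.375/55.5 = 5.682432
SSE = Syy − b·Sxy = 1982.63875 − 5.682432·315.375 = 190.541622

190.5416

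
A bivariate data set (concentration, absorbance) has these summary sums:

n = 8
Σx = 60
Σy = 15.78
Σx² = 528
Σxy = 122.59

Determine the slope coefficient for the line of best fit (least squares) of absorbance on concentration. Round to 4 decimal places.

Sxx = Σx² − (Σx)²/n = 528 − 450 = 78
Sxy = Σxy − (Σx)(Σy)/n = 122.59 − 118.35 = 4.24
b = Sxy/Sxx = 4.24/78 = 0.054359

0.0544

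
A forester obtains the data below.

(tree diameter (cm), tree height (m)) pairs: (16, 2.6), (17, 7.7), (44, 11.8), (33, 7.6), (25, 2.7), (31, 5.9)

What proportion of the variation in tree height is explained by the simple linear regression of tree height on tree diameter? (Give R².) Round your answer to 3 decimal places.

0.520

n = 6, Σx = 166, Σy = 38.3, Σxy = 1192.9, Σx² = 5156, Σy² = 305.15
Sxx = Σx² − (Σx)²/n = 5156 − 4592.666667 = 563.333333
Sxy = Σxy − (Σx)(Σy)/n = 1192.9 − 1059.633333 = 133.266667
Syy = Σy² − (Σy)²/n = 305.15 − 244.481667 = 60.668333
R² = Sxy²/(Sxx·Syy) = (133.266667)²/(563.333333·60.668333) = 0.519656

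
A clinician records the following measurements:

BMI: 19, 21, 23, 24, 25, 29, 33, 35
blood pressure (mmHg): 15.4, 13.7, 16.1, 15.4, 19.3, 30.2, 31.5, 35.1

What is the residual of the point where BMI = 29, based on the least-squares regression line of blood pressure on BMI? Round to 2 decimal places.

3.93

n = 8, Σx = 209, Σy = 176.7, Σxy = 4946.5, Σx² = 5687
Sxx = Σx² − (Σx)²/n = 5687 − 5460.125 = 226.875
Sxy = Σxy − (Σx)(Σy)/n = 4946.5 − 4616.2875 = 330.2125
b = Sxy/Sxx = 330.2125/226.875 = 1.455482
a = ȳ − b·x̄ = 22.0875 − 1.455482·26.125 = -15.936970
ŷ(29) = -15.936970 + 1.455482·29 = 26.272011
residual = y − ŷ = 30.2 − 26.272011 = 3.927989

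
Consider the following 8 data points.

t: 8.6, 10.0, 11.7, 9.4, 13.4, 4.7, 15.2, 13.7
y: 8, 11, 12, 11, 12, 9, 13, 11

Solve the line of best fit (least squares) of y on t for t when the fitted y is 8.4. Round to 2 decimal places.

4.48

n = 8, Σx = 86.7, Σy = 87, Σxy = 974, Σx² = 1019.59
Sxx = Σx² − (Σx)²/n = 1019.59 − 939.61125 = 79.97875
Sxy = Σxy − (Σx)(Σy)/n = 974 − 942.8625 = 31.1375
b = Sxy/Sxx = 31.1375/79.97875 = 0.389322
a = ȳ − b·x̄ = 10.875 − 0.389322·10.8375 = 6.655721
Set a + b·x = 8.4: x = (8.4 − 6.655721) / 0.389322 = 4.480297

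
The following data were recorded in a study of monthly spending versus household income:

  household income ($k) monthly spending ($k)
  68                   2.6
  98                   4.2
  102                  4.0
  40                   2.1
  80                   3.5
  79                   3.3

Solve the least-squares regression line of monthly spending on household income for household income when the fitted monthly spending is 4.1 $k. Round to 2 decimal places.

n = 6, Σx = 467, Σy = 19.7, Σxy = 1621.1, Σx² = 38873
Sxx = Σx² − (Σx)²/n = 38873 − 36348.166667 = 2524.833333
Sxy = Σxy − (Σx)(Σy)/n = 1621.1 − 1533.316667 = 87.783333
b = Sxy/Sxx = 87.783333/2524.833333 = 0.034768
a = ȳ − b·x̄ = 3.283333 − 0.034768·77.833333 = 0.577226
Set a + b·x = 4.1: x = (4.1 − 0.577226) / 0.034768 = 101.322385

101.32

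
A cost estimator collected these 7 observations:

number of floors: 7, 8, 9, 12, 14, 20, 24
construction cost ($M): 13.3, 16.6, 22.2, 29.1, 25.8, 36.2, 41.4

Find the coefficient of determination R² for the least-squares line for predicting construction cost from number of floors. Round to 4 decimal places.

n = 7, Σx = 94, Σy = 184.6, Σxy = 2853.7, Σx² = 1510, Σy² = 5482.14
Sxx = Σx² − (Σx)²/n = 1510 − 1262.285714 = 247.714286
Sxy = Σxy − (Σx)(Σy)/n = 2853.7 − 2478.914286 = 374.785714
Syy = Σy² − (Σy)²/n = 5482.14 − 4868.165714 = 613.974286
R² = Sxy²/(Sxx·Syy) = (374.785714)²/(247.714286·613.974286) = 0.923559

0.9236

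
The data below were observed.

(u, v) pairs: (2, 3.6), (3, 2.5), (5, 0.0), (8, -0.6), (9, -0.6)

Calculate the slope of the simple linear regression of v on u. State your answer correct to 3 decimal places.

n = 5, Σx = 27, Σy = 4.9, Σxy = 4.5, Σx² = 183
Sxx = Σx² − (Σx)²/n = 183 − 145.8 = 37.2
Sxy = Σxy − (Σx)(Σy)/n = 4.5 − 26.46 = -21.96
b = Sxy/Sxx = -21.96/37.2 = -0.590323

-0.590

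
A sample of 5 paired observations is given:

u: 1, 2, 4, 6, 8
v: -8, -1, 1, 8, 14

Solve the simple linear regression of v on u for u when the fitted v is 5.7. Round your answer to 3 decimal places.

5.199

n = 5, Σx = 21, Σy = 14, Σxy = 154, Σx² = 121
Sxx = Σx² − (Σx)²/n = 121 − 88.2 = 32.8
Sxy = Σxy − (Σx)(Σy)/n = 154 − 58.8 = 95.2
b = Sxy/Sxx = 95.2/32.8 = 2.902439
a = ȳ − b·x̄ = 2.8 − 2.902439·4.2 = -9.390244
Set a + b·x = 5.7: x = (5.7 − (-9.390244)) / 2.902439 = 5.199160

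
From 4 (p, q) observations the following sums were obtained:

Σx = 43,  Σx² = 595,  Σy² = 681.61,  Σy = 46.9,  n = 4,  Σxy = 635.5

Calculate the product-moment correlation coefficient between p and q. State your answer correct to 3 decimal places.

Sxx = Σx² − (Σx)²/n = 595 − 462.25 = 132.75
Sxy = Σxy − (Σx)(Σy)/n = 635.5 − 504.175 = 131.325
Syy = Σy² − (Σy)²/n = 681.61 − 549.9025 = 131.7075
r = Sxy/√(Sxx·Syy) = 131.325/√(17484.170625) = 131.325/132.227723 = 0.993173

0.993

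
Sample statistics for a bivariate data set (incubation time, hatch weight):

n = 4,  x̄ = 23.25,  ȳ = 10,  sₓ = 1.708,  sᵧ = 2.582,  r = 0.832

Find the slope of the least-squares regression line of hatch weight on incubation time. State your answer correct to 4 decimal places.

b = r · sᵧ/sₓ = 0.832 · 2.582/1.708 = 1.257742

1.2577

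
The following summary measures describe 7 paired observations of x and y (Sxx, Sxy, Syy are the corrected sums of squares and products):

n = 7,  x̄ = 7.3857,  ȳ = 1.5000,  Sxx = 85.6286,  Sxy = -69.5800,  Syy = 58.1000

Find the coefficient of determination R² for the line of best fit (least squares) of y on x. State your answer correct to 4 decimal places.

R² = Sxy²/(Sxx·Syy) = (-69.58)²/(85.6286·58.1) = 0.973137

0.9731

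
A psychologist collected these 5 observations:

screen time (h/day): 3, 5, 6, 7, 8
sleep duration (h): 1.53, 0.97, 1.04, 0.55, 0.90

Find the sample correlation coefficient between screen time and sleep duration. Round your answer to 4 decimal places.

-0.8165

n = 5, Σx = 29, Σy = 4.99, Σxy = 26.73, Σx² = 183, Σy² = 5.4759
Sxx = Σx² − (Σx)²/n = 183 − 168.2 = 14.8
Sxy = Σxy − (Σx)(Σy)/n = 26.73 − 28.942 = -2.212
Syy = Σy² − (Σy)²/n = 5.4759 − 4.98002 = 0.49588
r = Sxy/√(Sxx·Syy) = -2.212/√(7.339024) = -2.212/2.709063 = -0.816518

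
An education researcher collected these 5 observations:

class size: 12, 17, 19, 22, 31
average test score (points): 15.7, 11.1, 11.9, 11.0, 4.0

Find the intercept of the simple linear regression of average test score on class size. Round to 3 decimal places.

n = 5, Σx = 101, Σy = 53.7, Σxy = 969.2, Σx² = 2239
Sxx = Σx² − (Σx)²/n = 2239 − 2040.2 = 198.8
Sxy = Σxy − (Σx)(Σy)/n = 969.2 − 1084.74 = -115.54
b = Sxy/Sxx = -115.54/198.8 = -0.581187
a = ȳ − b·x̄ = 10.74 − (-0.581187)·20.2 = 22.479980

22.480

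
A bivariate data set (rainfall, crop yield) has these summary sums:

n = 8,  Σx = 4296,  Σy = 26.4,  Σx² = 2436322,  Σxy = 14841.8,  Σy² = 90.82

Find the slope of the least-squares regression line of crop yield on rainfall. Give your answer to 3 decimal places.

0.005

Sxx = Σx² − (Σx)²/n = 2436322 − 2306952 = 129370
Sxy = Σxy − (Σx)(Σy)/n = 14841.8 − 14176.8 = 665
b = Sxy/Sxx = 665/129370 = 0.005140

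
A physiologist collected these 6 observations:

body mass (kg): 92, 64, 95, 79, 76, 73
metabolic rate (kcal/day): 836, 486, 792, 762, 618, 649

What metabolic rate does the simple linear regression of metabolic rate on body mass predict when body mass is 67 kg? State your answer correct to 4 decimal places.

559.5443

n = 6, Σx = 479, Σy = 4143, Σxy = 337799, Σx² = 38931
Sxx = Σx² − (Σx)²/n = 38931 − 38240.166667 = 690.833333
Sxy = Σxy − (Σx)(Σy)/n = 337799 − 330749.5 = 7049.5
b = Sxy/Sxx = 7049.5/690.833333 = 10.204343
a = ȳ − b·x̄ = 690.5 − 10.204343·79.833333 = -124.146683
ŷ(67) = a + b·67 = -124.146683 + 10.204343·67 = 559.544270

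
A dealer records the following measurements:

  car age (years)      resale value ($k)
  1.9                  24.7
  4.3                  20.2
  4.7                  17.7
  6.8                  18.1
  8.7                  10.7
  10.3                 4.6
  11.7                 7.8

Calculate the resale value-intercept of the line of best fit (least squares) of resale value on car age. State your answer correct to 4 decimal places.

28.3800

n = 7, Σx = 48.4, Σy = 103.8, Σxy = 571.79, Σx² = 409.1
Sxx = Σx² − (Σx)²/n = 409.1 − 334.651429 = 74.448571
Sxy = Σxy − (Σx)(Σy)/n = 571.79 − 717.702857 = -145.912857
b = Sxy/Sxx = -145.912857/74.448571 = -1.959915
a = ȳ − b·x̄ = 14.828571 − (-1.959915)·6.914286 = 28.379982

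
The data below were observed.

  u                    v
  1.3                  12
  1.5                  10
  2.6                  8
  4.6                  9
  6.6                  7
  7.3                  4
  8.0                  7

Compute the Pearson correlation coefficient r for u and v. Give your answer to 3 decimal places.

-0.829

n = 7, Σx = 31.9, Σy = 57, Σxy = 224.2, Σx² = 192.71, Σy² = 503
Sxx = Σx² − (Σx)²/n = 192.71 − 145.372857 = 47.337143
Sxy = Σxy − (Σx)(Σy)/n = 224.2 − 259.757143 = -35.557143
Syy = Σy² − (Σy)²/n = 503 − 464.142857 = 38.857143
r = Sxy/√(Sxx·Syy) = -35.557143/√(1839.386122) = -35.557143/42.888065 = -0.829068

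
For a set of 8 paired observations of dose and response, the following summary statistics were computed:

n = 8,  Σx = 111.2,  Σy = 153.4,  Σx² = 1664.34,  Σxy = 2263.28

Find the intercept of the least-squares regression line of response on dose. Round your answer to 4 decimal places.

3.8271

Sxx = Σx² − (Σx)²/n = 1664.34 − 1545.68 = 118.66
Sxy = Σxy − (Σx)(Σy)/n = 2263.28 − 2132.26 = 131.02
b = Sxy/Sxx = 131.02/118.66 = 1.104163
a = ȳ − b·x̄ = 19.175 − 1.104163·13.9 = 3.827132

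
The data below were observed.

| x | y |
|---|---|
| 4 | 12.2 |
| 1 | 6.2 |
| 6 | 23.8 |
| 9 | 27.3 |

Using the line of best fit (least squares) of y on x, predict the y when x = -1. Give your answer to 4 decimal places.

n = 4, Σx = 20, Σy = 69.5, Σxy = 443.5, Σx² = 134
Sxx = Σx² − (Σx)²/n = 134 − 100 = 34
Sxy = Σxy − (Σx)(Σy)/n = 443.5 − 347.5 = 96
b = Sxy/Sxx = 96/34 = 2.823529
a = ȳ − b·x̄ = 17.375 − 2.823529·5 = 3.257353
ŷ(-1) = a + b·-1 = 3.257353 + 2.823529·(-1) = 0.433824

0.4338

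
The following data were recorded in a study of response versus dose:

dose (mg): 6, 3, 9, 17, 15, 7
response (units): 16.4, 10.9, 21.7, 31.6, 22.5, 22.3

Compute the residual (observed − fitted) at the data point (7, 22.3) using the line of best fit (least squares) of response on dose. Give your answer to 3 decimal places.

n = 6, Σx = 57, Σy = 125.4, Σxy = 1357.2, Σx² = 689
Sxx = Σx² − (Σx)²/n = 689 − 541.5 = 147.5
Sxy = Σxy − (Σx)(Σy)/n = 1357.2 − 1191.3 = 165.9
b = Sxy/Sxx = 165.9/147.5 = 1.124746
a = ȳ − b·x̄ = 20.9 − 1.124746·9.5 = 10.214915
ŷ(7) = 10.214915 + 1.124746·7 = 18.088136
residual = y − ŷ = 22.3 − 18.088136 = 4.211864

4.212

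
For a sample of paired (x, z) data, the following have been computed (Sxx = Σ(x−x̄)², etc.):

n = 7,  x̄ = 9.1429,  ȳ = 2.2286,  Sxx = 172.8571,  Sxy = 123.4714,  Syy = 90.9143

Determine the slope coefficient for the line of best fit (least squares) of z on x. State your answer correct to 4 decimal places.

0.7143

b = Sxy/Sxx = 123.4714/172.8571 = 0.714298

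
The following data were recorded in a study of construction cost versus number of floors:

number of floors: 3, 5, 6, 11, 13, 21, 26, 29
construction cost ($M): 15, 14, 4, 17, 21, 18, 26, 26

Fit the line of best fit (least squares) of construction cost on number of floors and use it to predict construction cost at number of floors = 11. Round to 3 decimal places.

15.761

n = 8, Σx = 114, Σy = 141, Σxy = 2407, Σx² = 2318
Sxx = Σx² − (Σx)²/n = 2318 − 1624.5 = 693.5
Sxy = Σxy − (Σx)(Σy)/n = 2407 − 2009.25 = 397.75
b = Sxy/Sxx = 397.75/693.5 = 0.573540
a = ȳ − b·x̄ = 17.625 − 0.573540·14.25 = 9.452055
ŷ(11) = a + b·11 = 9.452055 + 0.573540·11 = 15.760995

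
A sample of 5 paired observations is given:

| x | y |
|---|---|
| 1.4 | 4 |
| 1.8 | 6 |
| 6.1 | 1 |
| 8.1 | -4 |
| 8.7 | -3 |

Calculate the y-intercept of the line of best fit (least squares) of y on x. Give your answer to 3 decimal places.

n = 5, Σx = 26.1, Σy = 4, Σxy = -36, Σx² = 183.71
Sxx = Σx² − (Σx)²/n = 183.71 − 136.242 = 47.468
Sxy = Σxy − (Σx)(Σy)/n = -36 − 20.88 = -56.88
b = Sxy/Sxx = -56.88/47.468 = -1.198281
a = ȳ − b·x̄ = 0.8 − (-1.198281)·5.22 = 7.055027

7.055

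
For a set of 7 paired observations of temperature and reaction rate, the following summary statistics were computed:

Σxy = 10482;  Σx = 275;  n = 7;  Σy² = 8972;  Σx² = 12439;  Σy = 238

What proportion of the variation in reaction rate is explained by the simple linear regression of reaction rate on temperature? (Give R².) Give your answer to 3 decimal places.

0.890

Sxx = Σx² − (Σx)²/n = 12439 − 10803.571429 = 1635.428571
Sxy = Σxy − (Σx)(Σy)/n = 10482 − 9350 = 1132
Syy = Σy² − (Σy)²/n = 8972 − 8092 = 880
R² = Sxy²/(Sxx·Syy) = (1132)²/(1635.428571·880) = 0.890387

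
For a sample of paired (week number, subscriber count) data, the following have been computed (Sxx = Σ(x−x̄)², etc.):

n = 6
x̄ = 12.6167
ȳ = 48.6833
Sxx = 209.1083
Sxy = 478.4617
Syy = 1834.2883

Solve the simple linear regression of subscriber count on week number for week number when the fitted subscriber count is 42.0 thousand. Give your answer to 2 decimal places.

b = Sxy/Sxx = 478.4617/209.1083 = 2.288105
a = ȳ − b·x̄ = 48.6833 − 2.288105·12.6167 = 19.814968
Set a + b·x = 42.0: x = (42.0 − 19.814968) / 2.288105 = 9.695811

9.70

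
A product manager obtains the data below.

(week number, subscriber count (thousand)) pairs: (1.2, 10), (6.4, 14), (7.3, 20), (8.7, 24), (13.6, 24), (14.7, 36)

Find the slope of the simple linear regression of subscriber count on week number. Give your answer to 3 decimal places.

n = 6, Σx = 51.9, Σy = 128, Σxy = 1312, Σx² = 572.43
Sxx = Σx² − (Σx)²/n = 572.43 − 448.935 = 123.495
Sxy = Σxy − (Σx)(Σy)/n = 1312 − 1107.2 = 204.8
b = Sxy/Sxx = 204.8/123.495 = 1.658367

1.658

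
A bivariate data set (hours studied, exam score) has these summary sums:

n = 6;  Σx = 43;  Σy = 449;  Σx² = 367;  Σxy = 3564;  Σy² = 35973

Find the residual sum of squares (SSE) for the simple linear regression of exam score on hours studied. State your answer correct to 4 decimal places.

336.0397

Sxx = Σx² − (Σx)²/n = 367 − 308.166667 = 58.833333
Sxy = Σxy − (Σx)(Σy)/n = 3564 − 3217.833333 = 346.166667
Syy = Σy² − (Σy)²/n = 35973 − 33600.166667 = 2372.833333
b = Sxy/Sxx = 346.166667/58.833333 = 5.883853
SSE = Syy − b·Sxy = 2372.833333 − 5.883853·346.166667 = 336.039660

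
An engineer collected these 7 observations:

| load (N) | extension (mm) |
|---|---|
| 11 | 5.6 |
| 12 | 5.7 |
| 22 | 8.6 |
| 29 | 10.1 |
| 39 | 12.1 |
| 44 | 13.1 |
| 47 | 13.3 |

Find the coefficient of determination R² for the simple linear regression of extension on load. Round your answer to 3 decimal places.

n = 7, Σx = 204, Σy = 68.5, Σxy = 2285.5, Σx² = 7256, Σy² = 734.73
Sxx = Σx² − (Σx)²/n = 7256 − 5945.142857 = 1310.857143
Sxy = Σxy − (Σx)(Σy)/n = 2285.5 − 1996.285714 = 289.214286
Syy = Σy² − (Σy)²/n = 734.73 − 670.321429 = 64.408571
R² = Sxy²/(Sxx·Syy) = (289.214286)²/(1310.857143·64.408571) = 0.990696

0.991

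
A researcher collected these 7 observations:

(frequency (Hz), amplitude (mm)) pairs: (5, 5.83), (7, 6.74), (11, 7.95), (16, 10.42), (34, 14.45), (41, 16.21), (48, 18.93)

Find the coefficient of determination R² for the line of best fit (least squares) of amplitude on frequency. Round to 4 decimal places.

0.9906

n = 7, Σx = 162, Σy = 80.53, Σxy = 2395.05, Σx² = 5592, Σy² = 1081.1069
Sxx = Σx² − (Σx)²/n = 5592 − 3749.142857 = 1842.857143
Sxy = Σxy − (Σx)(Σy)/n = 2395.05 − 1863.694286 = 531.355714
Syy = Σy² − (Σy)²/n = 1081.1069 − 926.440129 = 154.666771
R² = Sxy²/(Sxx·Syy) = (531.355714)²/(1842.857143·154.666771) = 0.990563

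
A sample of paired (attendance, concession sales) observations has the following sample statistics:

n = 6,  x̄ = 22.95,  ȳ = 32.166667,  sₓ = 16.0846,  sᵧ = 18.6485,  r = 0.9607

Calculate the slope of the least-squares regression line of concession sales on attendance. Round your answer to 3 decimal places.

b = r · sᵧ/sₓ = 0.9607 · 18.6485/16.0846 = 1.113836

1.114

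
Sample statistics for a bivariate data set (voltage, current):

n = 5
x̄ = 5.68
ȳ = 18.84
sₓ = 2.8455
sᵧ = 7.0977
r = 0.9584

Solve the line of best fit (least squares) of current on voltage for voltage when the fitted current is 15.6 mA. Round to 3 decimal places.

4.325

b = r · sᵧ/sₓ = 0.9584 · 7.0977/2.8455 = 2.390594
a = ȳ − b·x̄ = 18.84 − 2.390594·5.68 = 5.261425
Set a + b·x = 15.6: x = (15.6 − 5.261425) / 2.390594 = 4.324688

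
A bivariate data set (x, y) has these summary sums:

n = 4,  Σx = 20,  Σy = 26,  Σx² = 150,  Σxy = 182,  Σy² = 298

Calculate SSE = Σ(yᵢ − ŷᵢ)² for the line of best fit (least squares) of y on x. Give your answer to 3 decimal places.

74.920

Sxx = Σx² − (Σx)²/n = 150 − 100 = 50
Sxy = Σxy − (Σx)(Σy)/n = 182 − 130 = 52
Syy = Σy² − (Σy)²/n = 298 − 169 = 129
b = Sxy/Sxx = 52/50 = 1.04
SSE = Syy − b·Sxy = 129 − 1.04·52 = 74.92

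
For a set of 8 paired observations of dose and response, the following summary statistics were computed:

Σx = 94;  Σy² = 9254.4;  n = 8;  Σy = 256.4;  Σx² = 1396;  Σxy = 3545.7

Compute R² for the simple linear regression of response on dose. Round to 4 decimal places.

0.9400

Sxx = Σx² − (Σx)²/n = 1396 − 1104.5 = 291.5
Sxy = Σxy − (Σx)(Σy)/n = 3545.7 − 3012.7 = 533
Syy = Σy² − (Σy)²/n = 9254.4 − 8217.62 = 1036.78
R² = Sxy²/(Sxx·Syy) = (533)²/(291.5·1036.78) = 0.940003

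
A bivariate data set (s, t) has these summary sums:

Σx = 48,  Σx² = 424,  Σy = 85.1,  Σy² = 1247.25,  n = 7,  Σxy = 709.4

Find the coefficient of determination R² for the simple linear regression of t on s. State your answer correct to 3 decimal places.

Sxx = Σx² − (Σx)²/n = 424 − 329.142857 = 94.857143
Sxy = Σxy − (Σx)(Σy)/n = 709.4 − 583.542857 = 125.857143
Syy = Σy² − (Σy)²/n = 1247.25 − 1034.572857 = 212.677143
R² = Sxy²/(Sxx·Syy) = (125.857143)²/(94.857143·212.677143) = 0.785172

0.785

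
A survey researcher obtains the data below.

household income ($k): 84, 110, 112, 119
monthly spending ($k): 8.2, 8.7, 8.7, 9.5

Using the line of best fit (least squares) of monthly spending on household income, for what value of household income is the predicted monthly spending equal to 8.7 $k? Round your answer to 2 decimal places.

n = 4, Σx = 425, Σy = 35.1, Σxy = 3750.7, Σx² = 45861
Sxx = Σx² − (Σx)²/n = 45861 − 45156.25 = 704.75
Sxy = Σxy − (Σx)(Σy)/n = 3750.7 − 3729.375 = 21.325
b = Sxy/Sxx = 21.325/704.75 = 0.030259
a = ȳ − b·x̄ = 8.775 − 0.030259·106.25 = 5.559986
Set a + b·x = 8.7: x = (8.7 − 5.559986) / 0.030259 = 103.771395

103.77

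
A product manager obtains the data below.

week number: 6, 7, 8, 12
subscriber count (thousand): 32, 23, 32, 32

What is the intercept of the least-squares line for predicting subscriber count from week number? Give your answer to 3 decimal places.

n = 4, Σx = 33, Σy = 119, Σxy = 993, Σx² = 293
Sxx = Σx² − (Σx)²/n = 293 − 272.25 = 20.75
Sxy = Σxy − (Σx)(Σy)/n = 993 − 981.75 = 11.25
b = Sxy/Sxx = 11.25/20.75 = 0.542169
a = ȳ − b·x̄ = 29.75 − 0.542169·8.25 = 25.277108

25.277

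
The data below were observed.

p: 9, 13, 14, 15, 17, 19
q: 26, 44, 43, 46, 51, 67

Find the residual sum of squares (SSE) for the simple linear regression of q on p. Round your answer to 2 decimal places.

n = 6, Σx = 87, Σy = 277, Σxy = 4238, Σx² = 1321, Σy² = 13667
Sxx = Σx² − (Σx)²/n = 1321 − 1261.5 = 59.5
Sxy = Σxy − (Σx)(Σy)/n = 4238 − 4016.5 = 221.5
Syy = Σy² − (Σy)²/n = 13667 − 12788.166667 = 878.833333
b = Sxy/Sxx = 221.5/59.5 = 3.722689
SSE = Syy − b·Sxy = 878.833333 − 3.722689·221.5 = 54.257703

54.26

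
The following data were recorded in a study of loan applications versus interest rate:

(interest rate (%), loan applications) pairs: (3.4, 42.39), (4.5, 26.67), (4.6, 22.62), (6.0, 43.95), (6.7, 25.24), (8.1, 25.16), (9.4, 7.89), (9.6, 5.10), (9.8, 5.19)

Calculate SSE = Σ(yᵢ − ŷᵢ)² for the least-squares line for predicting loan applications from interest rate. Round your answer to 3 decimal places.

n = 9, Σx = 62.1, Σy = 204.21, Σxy = 1178.785, Σx² = 476.03, Σy² = 6336.7493
Sxx = Σx² − (Σx)²/n = 476.03 − 428.49 = 47.54
Sxy = Σxy − (Σx)(Σy)/n = 1178.785 − 1409.049 = -230.264
Syy = Σy² − (Σy)²/n = 6336.7493 − 4633.5249 = 1703.2244
b = Sxy/Sxx = -230.264/47.54 = -4.843584
SSE = Syy − b·Sxy = 1703.2244 − (-4.843584)·(-230.264) = 587.921293

587.921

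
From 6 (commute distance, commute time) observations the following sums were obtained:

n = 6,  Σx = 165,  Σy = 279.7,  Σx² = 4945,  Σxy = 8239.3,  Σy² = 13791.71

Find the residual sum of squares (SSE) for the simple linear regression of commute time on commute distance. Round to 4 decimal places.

17.2958

Sxx = Σx² − (Σx)²/n = 4945 − 4537.5 = 407.5
Sxy = Σxy − (Σx)(Σy)/n = 8239.3 − 7691.75 = 547.55
Syy = Σy² − (Σy)²/n = 13791.71 − 13038.681667 = 753.028333
b = Sxy/Sxx = 547.55/407.5 = 1.343681
SSE = Syy − b·Sxy = 753.028333 − 1.343681·547.55 = 17.295812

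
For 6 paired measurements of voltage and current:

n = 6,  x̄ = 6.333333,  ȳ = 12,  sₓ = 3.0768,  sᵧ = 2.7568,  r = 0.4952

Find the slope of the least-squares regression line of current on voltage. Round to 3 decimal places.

0.444

b = r · sᵧ/sₓ = 0.4952 · 2.7568/3.0768 = 0.443697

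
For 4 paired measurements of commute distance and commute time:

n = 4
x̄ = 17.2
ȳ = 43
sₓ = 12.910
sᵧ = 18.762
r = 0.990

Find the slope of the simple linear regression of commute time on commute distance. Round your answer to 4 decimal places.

1.4388

b = r · sᵧ/sₓ = 0.99 · 18.762/12.91 = 1.438759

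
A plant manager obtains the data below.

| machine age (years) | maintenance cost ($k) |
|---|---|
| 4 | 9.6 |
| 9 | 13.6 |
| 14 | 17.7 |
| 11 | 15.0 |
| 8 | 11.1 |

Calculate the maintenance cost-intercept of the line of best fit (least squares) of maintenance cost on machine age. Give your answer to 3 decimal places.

5.677

n = 5, Σx = 46, Σy = 67, Σxy = 662.4, Σx² = 478
Sxx = Σx² − (Σx)²/n = 478 − 423.2 = 54.8
Sxy = Σxy − (Σx)(Σy)/n = 662.4 − 616.4 = 46
b = Sxy/Sxx = 46/54.8 = 0.839416
a = ȳ − b·x̄ = 13.4 − 0.839416·9.2 = 5.677372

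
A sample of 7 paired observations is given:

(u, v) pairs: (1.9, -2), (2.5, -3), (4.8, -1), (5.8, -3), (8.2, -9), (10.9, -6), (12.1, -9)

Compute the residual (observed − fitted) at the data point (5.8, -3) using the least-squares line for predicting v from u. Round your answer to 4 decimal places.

1.1718

n = 7, Σx = 46.2, Σy = -33, Σxy = -281.6, Σx² = 399
Sxx = Σx² − (Σx)²/n = 399 − 304.92 = 94.08
Sxy = Σxy − (Σx)(Σy)/n = -281.6 − (-217.8) = -63.8
b = Sxy/Sxx = -63.8/94.08 = -0.678146
a = ȳ − b·x̄ = -4.714286 − (-0.678146)·6.6 = -0.238520
ŷ(5.8) = -0.238520 + (-0.678146)·5.8 = -4.171769
residual = y − ŷ = -3 − (-4.171769) = 1.171769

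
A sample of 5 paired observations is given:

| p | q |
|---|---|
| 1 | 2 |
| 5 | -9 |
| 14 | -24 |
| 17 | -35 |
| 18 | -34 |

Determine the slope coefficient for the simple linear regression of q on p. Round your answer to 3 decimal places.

n = 5, Σx = 55, Σy = -100, Σxy = -1586, Σx² = 835
Sxx = Σx² − (Σx)²/n = 835 − 605 = 230
Sxy = Σxy − (Σx)(Σy)/n = -1586 − (-1100) = -486
b = Sxy/Sxx = -486/230 = -2.113043

-2.113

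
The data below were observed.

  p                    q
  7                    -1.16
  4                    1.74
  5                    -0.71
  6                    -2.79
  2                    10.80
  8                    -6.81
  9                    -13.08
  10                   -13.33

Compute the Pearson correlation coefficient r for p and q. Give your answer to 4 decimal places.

n = 8, Σx = 51, Σy = -25.34, Σxy = -305.35, Σx² = 375, Σy² = 524.4528
Sxx = Σx² − (Σx)²/n = 375 − 325.125 = 49.875
Sxy = Σxy − (Σx)(Σy)/n = -305.35 − (-161.5425) = -143.8075
Syy = Σy² − (Σy)²/n = 524.4528 − 80.26445 = 444.18835
r = Sxy/√(Sxx·Syy) = -143.8075/√(22153.893956) = -143.8075/148.841842 = -0.966177

-0.9662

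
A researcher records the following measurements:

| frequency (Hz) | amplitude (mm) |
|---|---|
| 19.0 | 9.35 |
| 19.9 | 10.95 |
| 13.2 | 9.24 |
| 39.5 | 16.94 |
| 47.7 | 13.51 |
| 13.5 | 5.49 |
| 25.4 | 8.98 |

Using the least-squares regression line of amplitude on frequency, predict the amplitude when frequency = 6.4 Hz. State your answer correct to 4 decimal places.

6.3537

n = 7, Σx = 178.2, Σy = 74.46, Σxy = 2133.287, Σx² = 5594.2
Sxx = Σx² − (Σx)²/n = 5594.2 − 4536.462857 = 1057.737143
Sxy = Σxy − (Σx)(Σy)/n = 2133.287 − 1895.538857 = 237.748143
b = Sxy/Sxx = 237.748143/1057.737143 = 0.224771
a = ȳ − b·x̄ = 10.637143 − 0.224771·25.457143 = 4.915127
ŷ(6.4) = a + b·6.4 = 4.915127 + 0.224771·6.4 = 6.353659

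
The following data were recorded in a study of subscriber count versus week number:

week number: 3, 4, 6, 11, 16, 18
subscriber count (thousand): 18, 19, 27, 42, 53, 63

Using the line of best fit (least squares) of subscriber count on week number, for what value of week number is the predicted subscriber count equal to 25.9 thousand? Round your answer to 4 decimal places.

n = 6, Σx = 58, Σy = 222, Σxy = 2736, Σx² = 762
Sxx = Σx² − (Σx)²/n = 762 − 560.666667 = 201.333333
Sxy = Σxy − (Σx)(Σy)/n = 2736 − 2146 = 590
b = Sxy/Sxx = 590/201.333333 = 2.930464
a = ȳ − b·x̄ = 37 − 2.930464·9.666667 = 8.672185
Set a + b·x = 25.9: x = (25.9 − 8.672185) / 2.930464 = 5.878870

5.8789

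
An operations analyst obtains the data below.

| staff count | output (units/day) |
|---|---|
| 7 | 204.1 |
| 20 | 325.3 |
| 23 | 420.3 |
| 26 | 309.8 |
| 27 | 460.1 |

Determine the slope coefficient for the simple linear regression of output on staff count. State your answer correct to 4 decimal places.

10.1659

n = 5, Σx = 103, Σy = 1719.6, Σxy = 38079.1, Σx² = 2383
Sxx = Σx² − (Σx)²/n = 2383 − 2121.8 = 261.2
Sxy = Σxy − (Σx)(Σy)/n = 38079.1 − 35423.76 = 2655.34
b = Sxy/Sxx = 2655.34/261.2 = 10.165926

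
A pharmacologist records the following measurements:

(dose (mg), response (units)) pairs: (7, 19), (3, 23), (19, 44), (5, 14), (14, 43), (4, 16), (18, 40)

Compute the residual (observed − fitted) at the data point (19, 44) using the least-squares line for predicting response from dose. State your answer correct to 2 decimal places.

n = 7, Σx = 70, Σy = 199, Σxy = 2494, Σx² = 980
Sxx = Σx² − (Σx)²/n = 980 − 700 = 280
Sxy = Σxy − (Σx)(Σy)/n = 2494 − 1990 = 504
b = Sxy/Sxx = 504/280 = 1.8
a = ȳ − b·x̄ = 28.428571 − 1.8·10 = 10.428571
ŷ(19) = 10.428571 + 1.8·19 = 44.628571
residual = y − ŷ = 44 − 44.628571 = -0.628571

-0.63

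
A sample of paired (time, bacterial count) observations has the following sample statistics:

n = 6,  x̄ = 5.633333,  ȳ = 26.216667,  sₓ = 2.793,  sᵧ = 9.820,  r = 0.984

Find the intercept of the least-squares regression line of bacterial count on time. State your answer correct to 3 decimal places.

b = r · sᵧ/sₓ = 0.984 · 9.82/2.793 = 3.459678
a = ȳ − b·x̄ = 26.216667 − 3.459678·5.633333 = 6.727150

6.727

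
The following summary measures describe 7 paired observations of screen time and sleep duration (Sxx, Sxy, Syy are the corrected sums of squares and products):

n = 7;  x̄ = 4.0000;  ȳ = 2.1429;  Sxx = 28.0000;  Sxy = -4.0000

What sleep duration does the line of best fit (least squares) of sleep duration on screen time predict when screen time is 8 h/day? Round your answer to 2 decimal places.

1.57

b = Sxy/Sxx = -4/28 = -0.142857
a = ȳ − b·x̄ = 2.1429 − (-0.142857)·4 = 2.714329
ŷ(8) = a + b·8 = 2.714329 + (-0.142857)·8 = 1.571471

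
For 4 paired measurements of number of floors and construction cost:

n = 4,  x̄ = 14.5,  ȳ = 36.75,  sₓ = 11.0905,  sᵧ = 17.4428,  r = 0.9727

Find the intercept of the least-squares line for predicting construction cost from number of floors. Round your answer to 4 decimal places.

b = r · sᵧ/sₓ = 0.9727 · 17.4428/11.0905 = 1.529833
a = ȳ − b·x̄ = 36.75 − 1.529833·14.5 = 14.567423

14.5674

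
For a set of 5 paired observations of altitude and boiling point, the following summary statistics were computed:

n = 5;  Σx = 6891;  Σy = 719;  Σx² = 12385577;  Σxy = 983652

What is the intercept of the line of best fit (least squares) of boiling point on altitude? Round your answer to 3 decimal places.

147.271

Sxx = Σx² − (Σx)²/n = 12385577 − 9497176.2 = 2888400.8
Sxy = Σxy − (Σx)(Σy)/n = 983652 − 990925.8 = -7273.8
b = Sxy/Sxx = -7273.8/2888400.8 = -0.002518
a = ȳ − b·x̄ = 143.8 − (-0.002518)·1378.2 = 147.270693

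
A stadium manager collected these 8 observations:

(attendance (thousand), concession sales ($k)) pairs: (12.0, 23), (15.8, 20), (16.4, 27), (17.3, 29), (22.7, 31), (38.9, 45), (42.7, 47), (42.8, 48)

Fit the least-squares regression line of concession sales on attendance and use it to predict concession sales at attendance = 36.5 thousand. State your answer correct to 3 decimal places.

42.494

n = 8, Σx = 208.6, Σy = 270, Σxy = 8052, Σx² = 6645.52
Sxx = Σx² − (Σx)²/n = 6645.52 − 5439.245 = 1206.275
Sxy = Σxy − (Σx)(Σy)/n = 8052 − 7040.25 = 1011.75
b = Sxy/Sxx = 1011.75/1206.275 = 0.838739
a = ȳ − b·x̄ = 33.75 − 0.838739·26.075 = 11.879878
ŷ(36.5) = a + b·36.5 = 11.879878 + 0.838739·36.5 = 42.493855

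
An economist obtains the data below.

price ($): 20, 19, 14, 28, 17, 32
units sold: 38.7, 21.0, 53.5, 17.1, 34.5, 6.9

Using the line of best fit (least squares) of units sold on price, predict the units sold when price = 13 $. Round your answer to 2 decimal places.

n = 6, Σx = 130, Σy = 171.7, Σxy = 3208.1, Σx² = 3054
Sxx = Σx² − (Σx)²/n = 3054 − 2816.666667 = 237.333333
Sxy = Σxy − (Σx)(Σy)/n = 3208.1 − 3720.166667 = -512.066667
b = Sxy/Sxx = -512.066667/237.333333 = -2.157584
a = ȳ − b·x̄ = 28.616667 − (-2.157584)·21.666667 = 75.364326
ŷ(13) = a + b·13 = 75.364326 + (-2.157584)·13 = 47.315730

47.32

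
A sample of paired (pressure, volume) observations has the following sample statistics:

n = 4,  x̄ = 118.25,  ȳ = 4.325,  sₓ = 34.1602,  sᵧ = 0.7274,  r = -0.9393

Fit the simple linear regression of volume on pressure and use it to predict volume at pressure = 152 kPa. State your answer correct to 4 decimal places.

b = r · sᵧ/sₓ = -0.9393 · 0.7274/34.1602 = -0.020001
a = ȳ − b·x̄ = 4.325 − (-0.020001)·118.25 = 6.690148
ŷ(152) = a + b·152 = 6.690148 + (-0.020001)·152 = 3.649958

3.6500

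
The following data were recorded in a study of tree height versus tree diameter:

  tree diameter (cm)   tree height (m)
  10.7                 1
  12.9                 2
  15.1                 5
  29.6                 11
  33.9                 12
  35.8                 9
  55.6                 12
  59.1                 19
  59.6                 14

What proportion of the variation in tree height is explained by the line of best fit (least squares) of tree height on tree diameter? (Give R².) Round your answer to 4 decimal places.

n = 9, Σx = 312.3, Σy = 85, Σxy = 3791.1, Σx² = 13952.25, Σy² = 1077
Sxx = Σx² − (Σx)²/n = 13952.25 − 10836.81 = 3115.44
Sxy = Σxy − (Σx)(Σy)/n = 3791.1 − 2949.5 = 841.6
Syy = Σy² − (Σy)²/n = 1077 − 802.777778 = 274.222222
R² = Sxy²/(Sxx·Syy) = (841.6)²/(3115.44·274.222222) = 0.829067

0.8291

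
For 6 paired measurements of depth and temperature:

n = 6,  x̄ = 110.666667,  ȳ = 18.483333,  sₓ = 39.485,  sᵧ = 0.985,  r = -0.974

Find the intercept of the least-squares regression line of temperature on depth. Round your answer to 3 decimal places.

21.172

b = r · sᵧ/sₓ = -0.974 · 0.985/39.485 = -0.024298
a = ȳ − b·x̄ = 18.483333 − (-0.024298)·110.666667 = 21.172265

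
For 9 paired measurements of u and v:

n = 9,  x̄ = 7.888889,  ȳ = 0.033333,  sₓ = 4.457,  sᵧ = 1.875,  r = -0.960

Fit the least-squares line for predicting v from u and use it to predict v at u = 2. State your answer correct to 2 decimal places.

b = r · sᵧ/sₓ = -0.96 · 1.875/4.457 = -0.403859
a = ȳ − b·x̄ = 0.033333 − (-0.403859)·7.888889 = 3.219333
ŷ(2) = a + b·2 = 3.219333 + (-0.403859)·2 = 2.411614

2.41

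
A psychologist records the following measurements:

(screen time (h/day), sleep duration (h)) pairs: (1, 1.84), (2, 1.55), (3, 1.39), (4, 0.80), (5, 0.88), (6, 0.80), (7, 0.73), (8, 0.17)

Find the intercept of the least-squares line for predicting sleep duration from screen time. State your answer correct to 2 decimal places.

1.96

n = 8, Σx = 36, Σy = 8.16, Σxy = 27.98, Σx² = 204
Sxx = Σx² − (Σx)²/n = 204 − 162 = 42
Sxy = Σxy − (Σx)(Σy)/n = 27.98 − 36.72 = -8.74
b = Sxy/Sxx = -8.74/42 = -0.208095
a = ȳ − b·x̄ = 1.02 − (-0.208095)·4.5 = 1.956429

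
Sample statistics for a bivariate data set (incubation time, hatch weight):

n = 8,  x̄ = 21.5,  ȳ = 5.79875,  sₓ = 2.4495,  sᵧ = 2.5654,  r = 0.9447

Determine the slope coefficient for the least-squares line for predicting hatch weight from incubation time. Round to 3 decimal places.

b = r · sᵧ/sₓ = 0.9447 · 2.5654/2.4495 = 0.989399

0.989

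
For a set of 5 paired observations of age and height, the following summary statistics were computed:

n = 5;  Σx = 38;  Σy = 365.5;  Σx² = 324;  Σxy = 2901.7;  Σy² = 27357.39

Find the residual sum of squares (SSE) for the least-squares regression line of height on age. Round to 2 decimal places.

Sxx = Σx² − (Σx)²/n = 324 − 288.8 = 35.2
Sxy = Σxy − (Σx)(Σy)/n = 2901.7 − 2777.8 = 123.9
Syy = Σy² − (Σy)²/n = 27357.39 − 26718.05 = 639.34
b = Sxy/Sxx = 123.9/35.2 = 3.519886
SSE = Syy − b·Sxy = 639.34 − 3.519886·123.9 = 203.226080

203.23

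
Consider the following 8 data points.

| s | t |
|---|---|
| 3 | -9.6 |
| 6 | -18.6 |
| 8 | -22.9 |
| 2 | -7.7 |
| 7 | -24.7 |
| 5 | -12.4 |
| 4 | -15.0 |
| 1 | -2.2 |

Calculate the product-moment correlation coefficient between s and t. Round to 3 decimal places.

n = 8, Σx = 36, Σy = -113.1, Σxy = -636.1, Σx² = 204, Σy² = 2015.51
Sxx = Σx² − (Σx)²/n = 204 − 162 = 42
Sxy = Σxy − (Σx)(Σy)/n = -636.1 − (-508.95) = -127.15
Syy = Σy² − (Σy)²/n = 2015.51 − 1598.95125 = 416.55875
r = Sxy/√(Sxx·Syy) = -127.15/√(17495.4675) = -127.15/132.270433 = -0.961288

-0.961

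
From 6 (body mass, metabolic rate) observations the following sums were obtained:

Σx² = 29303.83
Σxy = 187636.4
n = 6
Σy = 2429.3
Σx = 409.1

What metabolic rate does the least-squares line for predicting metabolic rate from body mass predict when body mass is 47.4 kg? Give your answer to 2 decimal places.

Sxx = Σx² − (Σx)²/n = 29303.83 − 27893.801667 = 1410.028333
Sxy = Σxy − (Σx)(Σy)/n = 187636.4 − 165637.771667 = 21998.628333
b = Sxy/Sxx = 21998.628333/1410.028333 = 15.601551
a = ȳ − b·x̄ = 404.883333 − 15.601551·68.183333 = -658.882389
ŷ(47.4) = a + b·47.4 = -658.882389 + 15.601551·47.4 = 80.631108

80.63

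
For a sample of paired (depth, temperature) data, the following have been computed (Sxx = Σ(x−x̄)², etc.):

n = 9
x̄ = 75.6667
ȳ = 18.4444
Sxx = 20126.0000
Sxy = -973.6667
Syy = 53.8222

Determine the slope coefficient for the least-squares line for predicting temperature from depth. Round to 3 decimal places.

b = Sxy/Sxx = -973.6667/20126 = -0.048379

-0.048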